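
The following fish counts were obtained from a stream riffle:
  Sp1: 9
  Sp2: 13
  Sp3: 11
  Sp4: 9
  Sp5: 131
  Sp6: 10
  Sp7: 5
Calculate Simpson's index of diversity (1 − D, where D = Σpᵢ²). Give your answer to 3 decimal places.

0.498

Total N = 9+13+11+9+131+10+5 = 188, so the proportions are 0.04787, 0.06915, 0.05851, 0.04787, 0.69681, 0.05319, 0.0266 (working shown to 5 dp, full precision carried).
D = 0.04787² + 0.06915² + 0.05851² + 0.04787² + 0.69681² + 0.05319² + 0.0266² = 0.00229 + 0.00478 + 0.00342 + 0.00229 + 0.48554 + 0.00283 + 0.00071 = 0.50187.
So 1 − D = 0.49813, i.e. 0.498 to 3 decimal places.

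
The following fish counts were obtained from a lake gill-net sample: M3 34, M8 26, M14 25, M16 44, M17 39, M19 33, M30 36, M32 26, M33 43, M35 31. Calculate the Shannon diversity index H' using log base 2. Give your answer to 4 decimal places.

Total N = 34+26+25+44+39+33+36+26+43+31 = 337, so the proportions are 0.10089, 0.077151, 0.074184, 0.130564, 0.115727, 0.097923, 0.106825, 0.077151, 0.127596, 0.091988 (working shown to 6 dp, full precision carried).
Each pᵢ log₂ pᵢ term: 0.10089×(-3.309142)=-0.333860, 0.077151×(-3.696165)=-0.285164, 0.074184×(-3.752749)=-0.278394, 0.130564×(-2.937173)=-0.383488, 0.115727×(-3.111203)=-0.360050, 0.097923×(-3.352211)=-0.328258, 0.106825×(-3.226680)=-0.344690, 0.077151×(-3.696165)=-0.285164, 0.127596×(-2.970340)=-0.379005, 0.091988×(-3.442408)=-0.316661.
Sum = -3.294734, so H' = 3.2947.

3.2947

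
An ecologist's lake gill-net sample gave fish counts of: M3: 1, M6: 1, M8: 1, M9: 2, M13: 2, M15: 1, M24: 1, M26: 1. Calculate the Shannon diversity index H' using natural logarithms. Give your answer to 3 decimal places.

2.025

Total N = 1+1+1+2+2+1+1+1 = 10, so the proportions are 0.1, 0.1, 0.1, 0.2, 0.2, 0.1, 0.1, 0.1 (working shown to 5 dp, full precision carried).
Each pᵢ ln pᵢ term: 0.1×(-2.30259)=-0.23026, 0.1×(-2.30259)=-0.23026, 0.1×(-2.30259)=-0.23026, 0.2×(-1.60944)=-0.32189, 0.2×(-1.60944)=-0.32189, 0.1×(-2.30259)=-0.23026, 0.1×(-2.30259)=-0.23026, 0.1×(-2.30259)=-0.23026.
Sum = -2.02533, so H' = 2.025.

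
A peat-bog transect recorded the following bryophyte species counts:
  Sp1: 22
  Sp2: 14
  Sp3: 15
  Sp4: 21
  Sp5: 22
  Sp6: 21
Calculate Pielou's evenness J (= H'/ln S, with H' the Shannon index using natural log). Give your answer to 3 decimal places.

0.991

Total N = 22+14+15+21+22+21 = 115, so the proportions are 0.1913, 0.12174, 0.13043, 0.18261, 0.1913, 0.18261 (working shown to 5 dp, full precision carried).
H' = −Σ pᵢ ln pᵢ = −((-0.31640) + (-0.25637) + (-0.26568) + (-0.31051) + (-0.31640) + (-0.31051)) = 1.77586.
With S = 6 species, ln S = 1.79176, so J = 1.77586/1.79176 = 0.99113, i.e. 0.991 to 3 decimal places.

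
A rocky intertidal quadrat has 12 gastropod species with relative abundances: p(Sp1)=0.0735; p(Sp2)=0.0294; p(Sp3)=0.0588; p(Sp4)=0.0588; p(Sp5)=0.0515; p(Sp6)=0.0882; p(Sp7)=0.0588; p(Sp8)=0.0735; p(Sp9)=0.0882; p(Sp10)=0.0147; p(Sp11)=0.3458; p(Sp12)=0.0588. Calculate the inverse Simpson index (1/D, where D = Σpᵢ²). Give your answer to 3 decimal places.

6.116

D = 0.0735² + 0.0294² + 0.0588² + 0.0588² + 0.0515² + 0.0882² + 0.0588² + 0.0735² + 0.0882² + 0.0147² + 0.3458² + 0.0588² = 0.0054022 + 0.0008644 + 0.0034574 + 0.0034574 + 0.0026522 + 0.0077792 + 0.0034574 + 0.0054022 + 0.0077792 + 0.0002161 + 0.1195776 + 0.0034574 = 0.1635031 (working shown to 7 dp, full precision carried).
So 1/D = 6.11609, i.e. 6.116 to 3 decimal places.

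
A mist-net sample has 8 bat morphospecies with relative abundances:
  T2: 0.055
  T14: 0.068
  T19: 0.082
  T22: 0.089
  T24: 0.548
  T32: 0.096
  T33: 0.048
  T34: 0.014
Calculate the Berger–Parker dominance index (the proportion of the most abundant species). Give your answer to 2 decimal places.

The largest proportion is 0.548, i.e. d = 0.55 to 2 decimal places.

0.55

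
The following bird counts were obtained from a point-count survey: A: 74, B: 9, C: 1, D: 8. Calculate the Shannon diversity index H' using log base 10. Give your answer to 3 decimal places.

0.288

Total N = 74+9+1+8 = 92, so the proportions are 0.80435, 0.09783, 0.01087, 0.08696 (working shown to 5 dp, full precision carried).
Each pᵢ log₁₀ pᵢ term: 0.80435×(-0.09456)=-0.07606, 0.09783×(-1.00955)=-0.09876, 0.01087×(-1.96379)=-0.02135, 0.08696×(-1.06070)=-0.09223.
Sum = -0.28840, so H' = 0.288.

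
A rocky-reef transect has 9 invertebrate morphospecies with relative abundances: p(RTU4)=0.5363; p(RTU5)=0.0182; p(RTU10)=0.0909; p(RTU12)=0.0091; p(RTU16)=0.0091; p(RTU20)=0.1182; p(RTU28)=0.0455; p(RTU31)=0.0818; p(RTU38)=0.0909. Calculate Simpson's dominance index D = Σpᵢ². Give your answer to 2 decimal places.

0.33

D = 0.5363² + 0.0182² + 0.0909² + 0.0091² + 0.0091² + 0.1182² + 0.0455² + 0.0818² + 0.0909² = 0.2876 + 0.0003 + 0.0083 + 0.0001 + 0.0001 + 0.0140 + 0.0021 + 0.0067 + 0.0083 = 0.3274 (working shown to 4 dp, full precision carried).
To 2 decimal places, D = 0.33.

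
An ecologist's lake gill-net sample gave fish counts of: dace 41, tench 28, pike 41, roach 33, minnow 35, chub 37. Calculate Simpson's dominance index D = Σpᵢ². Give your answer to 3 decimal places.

0.169

Total N = 41+28+41+33+35+37 = 215, so the proportions are 0.1907, 0.13023, 0.1907, 0.15349, 0.16279, 0.17209 (working shown to 5 dp, full precision carried).
D = 0.1907² + 0.13023² + 0.1907² + 0.15349² + 0.16279² + 0.17209² = 0.03637 + 0.01696 + 0.03637 + 0.02356 + 0.02650 + 0.02962 = 0.16937.
To 3 decimal places, D = 0.169.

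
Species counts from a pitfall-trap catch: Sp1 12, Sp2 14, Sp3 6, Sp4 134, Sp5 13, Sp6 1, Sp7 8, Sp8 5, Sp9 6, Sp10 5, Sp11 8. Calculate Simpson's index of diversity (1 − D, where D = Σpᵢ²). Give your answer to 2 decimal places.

Total N = 12+14+6+134+13+1+8+5+6+5+8 = 212, so the proportions are 0.0566, 0.066, 0.0283, 0.6321, 0.0613, 0.0047, 0.0377, 0.0236, 0.0283, 0.0236, 0.0377 (working shown to 4 dp, full precision carried).
D = 0.0566² + 0.066² + 0.0283² + 0.6321² + 0.0613² + 0.0047² + 0.0377² + 0.0236² + 0.0283² + 0.0236² + 0.0377² = 0.0032 + 0.0044 + 0.0008 + 0.3995 + 0.0038 + 0.0000 + 0.0014 + 0.0006 + 0.0008 + 0.0006 + 0.0014 = 0.4164.
So 1 − D = 0.5836, i.e. 0.58 to 2 decimal places.

0.58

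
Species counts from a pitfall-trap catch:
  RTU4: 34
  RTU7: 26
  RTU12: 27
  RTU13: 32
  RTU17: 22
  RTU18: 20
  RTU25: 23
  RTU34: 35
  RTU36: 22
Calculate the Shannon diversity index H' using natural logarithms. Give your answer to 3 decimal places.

Total N = 34+26+27+32+22+20+23+35+22 = 241, so the proportions are 0.14108, 0.10788, 0.11203, 0.13278, 0.09129, 0.08299, 0.09544, 0.14523, 0.09129 (working shown to 5 dp, full precision carried).
Each pᵢ ln pᵢ term: 0.14108×(-1.95844)=-0.27629, 0.10788×(-2.22670)=-0.24022, 0.11203×(-2.18896)=-0.24524, 0.13278×(-2.01906)=-0.26809, 0.09129×(-2.39375)=-0.21852, 0.08299×(-2.48906)=-0.20656, 0.09544×(-2.34930)=-0.22421, 0.14523×(-1.92945)=-0.28021, 0.09129×(-2.39375)=-0.21852.
Sum = -2.17786, so H' = 2.178.

2.178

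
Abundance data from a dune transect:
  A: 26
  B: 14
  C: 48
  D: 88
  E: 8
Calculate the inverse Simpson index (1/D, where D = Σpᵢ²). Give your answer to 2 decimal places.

3.08

Total N = 26+14+48+88+8 = 184, so the proportions are 0.1413, 0.07609, 0.26087, 0.47826, 0.04348 (working shown to 5 dp, full precision carried).
D = 0.1413² + 0.07609² + 0.26087² + 0.47826² + 0.04348² = 0.01997 + 0.00579 + 0.06805 + 0.22873 + 0.00189 = 0.32443.
So 1/D = 3.0823, i.e. 3.08 to 2 decimal places.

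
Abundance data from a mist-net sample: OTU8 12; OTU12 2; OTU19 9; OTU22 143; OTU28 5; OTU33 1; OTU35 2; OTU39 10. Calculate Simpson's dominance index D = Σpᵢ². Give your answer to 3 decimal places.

Total N = 12+2+9+143+5+1+2+10 = 184, so the proportions are 0.06522, 0.01087, 0.04891, 0.77717, 0.02717, 0.00543, 0.01087, 0.05435 (working shown to 5 dp, full precision carried).
D = 0.06522² + 0.01087² + 0.04891² + 0.77717² + 0.02717² + 0.00543² + 0.01087² + 0.05435² = 0.00425 + 0.00012 + 0.00239 + 0.60400 + 0.00074 + 0.00003 + 0.00012 + 0.00295 = 0.61460.
To 3 decimal places, D = 0.615.

0.615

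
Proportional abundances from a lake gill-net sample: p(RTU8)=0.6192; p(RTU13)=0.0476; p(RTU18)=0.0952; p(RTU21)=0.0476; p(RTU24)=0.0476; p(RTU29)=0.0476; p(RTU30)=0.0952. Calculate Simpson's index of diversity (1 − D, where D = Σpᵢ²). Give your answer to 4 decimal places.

0.5894

D = 0.6192² + 0.0476² + 0.0952² + 0.0476² + 0.0476² + 0.0476² + 0.0952² = 0.383409 + 0.002266 + 0.009063 + 0.002266 + 0.002266 + 0.002266 + 0.009063 = 0.410598 (working shown to 6 dp, full precision carried).
So 1 − D = 0.589402, i.e. 0.5894 to 4 decimal places.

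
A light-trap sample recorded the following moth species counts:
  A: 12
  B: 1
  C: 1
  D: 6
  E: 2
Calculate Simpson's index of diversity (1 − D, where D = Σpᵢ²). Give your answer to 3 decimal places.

Total N = 12+1+1+6+2 = 22, so the proportions are 0.54545, 0.04545, 0.04545, 0.27273, 0.09091 (working shown to 5 dp, full precision carried).
D = 0.54545² + 0.04545² + 0.04545² + 0.27273² + 0.09091² = 0.29752 + 0.00207 + 0.00207 + 0.07438 + 0.00826 = 0.38430.
So 1 − D = 0.61570, i.e. 0.616 to 3 decimal places.

0.616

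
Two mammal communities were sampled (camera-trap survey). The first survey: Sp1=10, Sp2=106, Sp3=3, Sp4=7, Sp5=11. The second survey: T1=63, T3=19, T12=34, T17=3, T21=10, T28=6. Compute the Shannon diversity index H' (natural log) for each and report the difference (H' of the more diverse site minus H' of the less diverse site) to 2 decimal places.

The first survey: N=137, proportions 0.073, 0.7737, 0.0219, 0.0511, 0.0803, giving H' = 0.8277 (working shown to 4 dp, full precision carried).
The second survey: N=135, proportions 0.4667, 0.1407, 0.2519, 0.0222, 0.0741, 0.0444, giving H' = 1.3947.
Difference = |0.8277 − 1.3947| = 0.5670, i.e. 0.57 to 2 decimal places.

0.57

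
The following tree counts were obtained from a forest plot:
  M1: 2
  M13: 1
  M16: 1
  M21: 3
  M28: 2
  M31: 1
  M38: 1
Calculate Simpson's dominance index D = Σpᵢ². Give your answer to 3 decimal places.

Total N = 2+1+1+3+2+1+1 = 11, so the proportions are 0.18182, 0.09091, 0.09091, 0.27273, 0.18182, 0.09091, 0.09091 (working shown to 5 dp, full precision carried).
D = 0.18182² + 0.09091² + 0.09091² + 0.27273² + 0.18182² + 0.09091² + 0.09091² = 0.03306 + 0.00826 + 0.00826 + 0.07438 + 0.03306 + 0.00826 + 0.00826 = 0.17355.
To 3 decimal places, D = 0.174.

0.174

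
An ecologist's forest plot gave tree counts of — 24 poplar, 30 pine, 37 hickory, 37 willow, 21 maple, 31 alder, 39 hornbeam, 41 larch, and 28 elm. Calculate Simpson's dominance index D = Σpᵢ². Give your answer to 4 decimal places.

Total N = 24+30+37+37+21+31+39+41+28 = 288, so the proportions are 0.083333, 0.104167, 0.128472, 0.128472, 0.072917, 0.107639, 0.135417, 0.142361, 0.097222 (working shown to 6 dp, full precision carried).
D = 0.083333² + 0.104167² + 0.128472² + 0.128472² + 0.072917² + 0.107639² + 0.135417² + 0.142361² + 0.097222² = 0.006944 + 0.010851 + 0.016505 + 0.016505 + 0.005317 + 0.011586 + 0.018338 + 0.020267 + 0.009452 = 0.115765.
To 4 decimal places, D = 0.1158.

0.1158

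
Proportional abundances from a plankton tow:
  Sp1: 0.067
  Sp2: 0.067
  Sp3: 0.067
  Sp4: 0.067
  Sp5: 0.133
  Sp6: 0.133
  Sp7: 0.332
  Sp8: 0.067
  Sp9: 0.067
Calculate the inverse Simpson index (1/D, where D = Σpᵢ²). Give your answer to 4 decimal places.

D = 0.067² + 0.067² + 0.067² + 0.067² + 0.133² + 0.133² + 0.332² + 0.067² + 0.067² = 0.00448900 + 0.00448900 + 0.00448900 + 0.00448900 + 0.01768900 + 0.01768900 + 0.11022400 + 0.00448900 + 0.00448900 = 0.17253600 (working shown to 8 dp, full precision carried).
So 1/D = 5.795892, i.e. 5.7959 to 4 decimal places.

5.7959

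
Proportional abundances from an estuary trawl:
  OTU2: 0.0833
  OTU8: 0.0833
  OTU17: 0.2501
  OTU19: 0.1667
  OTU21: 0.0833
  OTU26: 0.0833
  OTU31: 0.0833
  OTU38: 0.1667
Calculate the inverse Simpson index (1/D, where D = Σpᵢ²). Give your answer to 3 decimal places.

D = 0.0833² + 0.0833² + 0.2501² + 0.1667² + 0.0833² + 0.0833² + 0.0833² + 0.1667² = 0.0069389 + 0.0069389 + 0.0625500 + 0.0277889 + 0.0069389 + 0.0069389 + 0.0069389 + 0.0277889 = 0.1528222 (working shown to 7 dp, full precision carried).
So 1/D = 6.54355, i.e. 6.544 to 3 decimal places.

6.544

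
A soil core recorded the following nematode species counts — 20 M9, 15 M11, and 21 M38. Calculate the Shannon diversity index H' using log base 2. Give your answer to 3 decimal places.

Total N = 20+15+21 = 56, so the proportions are 0.35714, 0.26786, 0.375 (working shown to 5 dp, full precision carried).
Each pᵢ log₂ pᵢ term: 0.35714×(-1.48543)=-0.53051, 0.26786×(-1.90046)=-0.50905, 0.375×(-1.41504)=-0.53064.
Sum = -1.57020, so H' = 1.570.

1.570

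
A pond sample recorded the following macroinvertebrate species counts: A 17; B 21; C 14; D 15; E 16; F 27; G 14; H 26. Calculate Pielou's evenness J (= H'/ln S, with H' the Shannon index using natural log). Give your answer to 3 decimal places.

0.984

Total N = 17+21+14+15+16+27+14+26 = 150, so the proportions are 0.11333, 0.14, 0.09333, 0.1, 0.10667, 0.18, 0.09333, 0.17333 (working shown to 5 dp, full precision carried).
H' = −Σ pᵢ ln pᵢ = −((-0.24677) + (-0.27526) + (-0.22135) + (-0.23026) + (-0.23872) + (-0.30866) + (-0.22135) + (-0.30377)) = 2.04615.
With S = 8 species, ln S = 2.07944, so J = 2.04615/2.07944 = 0.98399, i.e. 0.984 to 3 decimal places.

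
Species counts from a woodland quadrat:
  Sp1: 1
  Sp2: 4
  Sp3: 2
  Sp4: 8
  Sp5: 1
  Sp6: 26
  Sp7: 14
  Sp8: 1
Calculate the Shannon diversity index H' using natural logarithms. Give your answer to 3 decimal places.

1.495

Total N = 1+4+2+8+1+26+14+1 = 57, so the proportions are 0.01754, 0.07018, 0.03509, 0.14035, 0.01754, 0.45614, 0.24561, 0.01754 (working shown to 5 dp, full precision carried).
Each pᵢ ln pᵢ term: 0.01754×(-4.04305)=-0.07093, 0.07018×(-2.65676)=-0.18644, 0.03509×(-3.34990)=-0.11754, 0.14035×(-1.96361)=-0.27559, 0.01754×(-4.04305)=-0.07093, 0.45614×(-0.78495)=-0.35805, 0.24561×(-1.40399)=-0.34484, 0.01754×(-4.04305)=-0.07093.
Sum = -1.49526, so H' = 1.495.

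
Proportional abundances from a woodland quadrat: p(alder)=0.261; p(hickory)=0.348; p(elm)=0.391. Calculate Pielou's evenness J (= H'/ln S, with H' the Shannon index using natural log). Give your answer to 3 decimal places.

0.988

H' = −Σ pᵢ ln pᵢ = −((-0.35058) + (-0.36733) + (-0.36717)) = 1.08508 (working shown to 5 dp, full precision carried).
With S = 3 species, ln S = 1.09861, so J = 1.08508/1.09861 = 0.98769, i.e. 0.988 to 3 decimal places.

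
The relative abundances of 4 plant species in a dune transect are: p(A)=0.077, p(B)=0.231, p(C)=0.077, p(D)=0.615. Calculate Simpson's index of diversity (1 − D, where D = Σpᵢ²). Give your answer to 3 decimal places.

D = 0.077² + 0.231² + 0.077² + 0.615² = 0.00593 + 0.05336 + 0.00593 + 0.37822 = 0.44344 (working shown to 5 dp, full precision carried).
So 1 − D = 0.55656, i.e. 0.557 to 3 decimal places.

0.557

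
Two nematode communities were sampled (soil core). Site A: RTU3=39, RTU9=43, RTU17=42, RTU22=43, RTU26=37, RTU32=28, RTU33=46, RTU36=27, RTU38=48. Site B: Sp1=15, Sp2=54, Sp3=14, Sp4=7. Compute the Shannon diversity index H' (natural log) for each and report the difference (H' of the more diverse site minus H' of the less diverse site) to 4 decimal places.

Site A: N=353, proportions 0.110482, 0.121813, 0.11898, 0.121813, 0.104816, 0.07932, 0.130312, 0.076487, 0.135977, giving H' = 2.180483 (working shown to 6 dp, full precision carried).
Site B: N=90, proportions 0.166667, 0.6, 0.155556, 0.077778, giving H' = 1.093209.
Difference = |2.180483 − 1.093209| = 1.087274, i.e. 1.0873 to 4 decimal places.

1.0873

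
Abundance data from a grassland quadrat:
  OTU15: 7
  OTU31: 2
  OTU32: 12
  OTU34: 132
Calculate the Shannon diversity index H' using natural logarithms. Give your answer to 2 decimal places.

0.52

Total N = 7+2+12+132 = 153, so the proportions are 0.0458, 0.0131, 0.0784, 0.8627 (working shown to 4 dp, full precision carried).
Each pᵢ ln pᵢ term: 0.0458×(-3.0845)=-0.1411, 0.0131×(-4.3373)=-0.0567, 0.0784×(-2.5455)=-0.1996, 0.8627×(-0.1476)=-0.1274.
Sum = -0.5248, so H' = 0.52.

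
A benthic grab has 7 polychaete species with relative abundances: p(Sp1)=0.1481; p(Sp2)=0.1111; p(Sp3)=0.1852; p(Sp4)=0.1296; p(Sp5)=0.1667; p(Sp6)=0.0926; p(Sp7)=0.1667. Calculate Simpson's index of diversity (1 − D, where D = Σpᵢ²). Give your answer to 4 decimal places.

D = 0.1481² + 0.1111² + 0.1852² + 0.1296² + 0.1667² + 0.0926² + 0.1667² = 0.021934 + 0.012343 + 0.034299 + 0.016796 + 0.027789 + 0.008575 + 0.027789 = 0.149525 (working shown to 6 dp, full precision carried).
So 1 − D = 0.850475, i.e. 0.8505 to 4 decimal places.

0.8505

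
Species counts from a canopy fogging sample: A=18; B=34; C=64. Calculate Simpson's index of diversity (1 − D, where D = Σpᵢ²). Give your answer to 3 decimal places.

0.586

Total N = 18+34+64 = 116, so the proportions are 0.15517, 0.2931, 0.55172 (working shown to 5 dp, full precision carried).
D = 0.15517² + 0.2931² + 0.55172² = 0.02408 + 0.08591 + 0.30440 = 0.41439.
So 1 − D = 0.58561, i.e. 0.586 to 3 decimal places.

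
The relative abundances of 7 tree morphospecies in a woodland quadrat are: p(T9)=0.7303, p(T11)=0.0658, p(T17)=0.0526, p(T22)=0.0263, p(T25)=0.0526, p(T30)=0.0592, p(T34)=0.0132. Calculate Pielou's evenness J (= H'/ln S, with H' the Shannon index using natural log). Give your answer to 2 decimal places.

0.53

H' = −Σ pᵢ ln pᵢ = −((-0.2295) + (-0.1791) + (-0.1549) + (-0.0957) + (-0.1549) + (-0.1673) + (-0.0571)) = 1.0386 (working shown to 4 dp, full precision carried).
With S = 7 species, ln S = 1.9459, so J = 1.0386/1.9459 = 0.5337, i.e. 0.53 to 2 decimal places.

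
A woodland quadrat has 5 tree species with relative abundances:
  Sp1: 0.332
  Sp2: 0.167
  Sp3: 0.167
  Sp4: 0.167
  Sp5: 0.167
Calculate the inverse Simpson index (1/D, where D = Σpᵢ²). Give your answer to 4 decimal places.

D = 0.332² + 0.167² + 0.167² + 0.167² + 0.167² = 0.11022400 + 0.02788900 + 0.02788900 + 0.02788900 + 0.02788900 = 0.22178000 (working shown to 8 dp, full precision carried).
So 1/D = 4.508973, i.e. 4.5090 to 4 decimal places.

4.5090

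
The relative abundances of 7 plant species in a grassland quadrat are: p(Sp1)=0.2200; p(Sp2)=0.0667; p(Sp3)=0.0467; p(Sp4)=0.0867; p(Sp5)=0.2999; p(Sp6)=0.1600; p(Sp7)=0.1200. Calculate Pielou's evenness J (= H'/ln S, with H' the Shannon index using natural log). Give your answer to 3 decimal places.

H' = −Σ pᵢ ln pᵢ = −((-0.33311) + (-0.18059) + (-0.14309) + (-0.21201) + (-0.36117) + (-0.29321) + (-0.25443)) = 1.77761 (working shown to 5 dp, full precision carried).
With S = 7 species, ln S = 1.94591, so J = 1.77761/1.94591 = 0.91351, i.e. 0.914 to 3 decimal places.

0.914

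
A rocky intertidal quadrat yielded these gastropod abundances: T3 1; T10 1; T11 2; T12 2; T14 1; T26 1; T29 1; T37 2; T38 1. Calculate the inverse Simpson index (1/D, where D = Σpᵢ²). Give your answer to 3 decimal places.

8.000

Total N = 1+1+2+2+1+1+1+2+1 = 12, so the proportions are 0.0833333, 0.0833333, 0.1666667, 0.1666667, 0.0833333, 0.0833333, 0.0833333, 0.1666667, 0.0833333 (working shown to 7 dp, full precision carried).
D = 0.0833333² + 0.0833333² + 0.1666667² + 0.1666667² + 0.0833333² + 0.0833333² + 0.0833333² + 0.1666667² + 0.0833333² = 0.0069444 + 0.0069444 + 0.0277778 + 0.0277778 + 0.0069444 + 0.0069444 + 0.0069444 + 0.0277778 + 0.0069444 = 0.1250000.
So 1/D = 8.00000, i.e. 8.000 to 3 decimal places.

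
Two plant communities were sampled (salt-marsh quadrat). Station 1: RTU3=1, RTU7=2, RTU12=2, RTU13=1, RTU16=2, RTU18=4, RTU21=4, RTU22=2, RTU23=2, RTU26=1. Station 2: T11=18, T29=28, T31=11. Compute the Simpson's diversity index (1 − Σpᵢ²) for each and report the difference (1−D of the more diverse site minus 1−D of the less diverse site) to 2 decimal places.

0.25

Station 1: N=21, proportions 0.0476, 0.0952, 0.0952, 0.0476, 0.0952, 0.1905, 0.1905, 0.0952, 0.0952, 0.0476, giving 1−D = 0.8753 (working shown to 4 dp, full precision carried).
Station 2: N=57, proportions 0.3158, 0.4912, 0.193, giving 1−D = 0.6217.
Difference = |0.8753 − 0.6217| = 0.2536, i.e. 0.25 to 2 decimal places.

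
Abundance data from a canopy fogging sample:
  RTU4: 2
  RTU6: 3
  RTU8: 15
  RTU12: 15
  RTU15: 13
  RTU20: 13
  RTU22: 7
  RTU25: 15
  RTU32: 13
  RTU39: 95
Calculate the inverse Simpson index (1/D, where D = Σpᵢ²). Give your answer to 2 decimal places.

Total N = 2+3+15+15+13+13+7+15+13+95 = 191, so the proportions are 0.010471, 0.015707, 0.078534, 0.078534, 0.068063, 0.068063, 0.036649, 0.078534, 0.068063, 0.497382 (working shown to 6 dp, full precision carried).
D = 0.010471² + 0.015707² + 0.078534² + 0.078534² + 0.068063² + 0.068063² + 0.036649² + 0.078534² + 0.068063² + 0.497382² = 0.000110 + 0.000247 + 0.006168 + 0.006168 + 0.004633 + 0.004633 + 0.001343 + 0.006168 + 0.004633 + 0.247389 = 0.281489.
So 1/D = 3.5525, i.e. 3.55 to 2 decimal places.

3.55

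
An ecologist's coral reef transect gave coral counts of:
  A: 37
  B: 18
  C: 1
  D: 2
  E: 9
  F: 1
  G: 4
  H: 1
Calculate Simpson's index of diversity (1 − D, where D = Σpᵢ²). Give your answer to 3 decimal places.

Total N = 37+18+1+2+9+1+4+1 = 73, so the proportions are 0.50685, 0.24658, 0.0137, 0.0274, 0.12329, 0.0137, 0.05479, 0.0137 (working shown to 5 dp, full precision carried).
D = 0.50685² + 0.24658² + 0.0137² + 0.0274² + 0.12329² + 0.0137² + 0.05479² + 0.0137² = 0.25690 + 0.06080 + 0.00019 + 0.00075 + 0.01520 + 0.00019 + 0.00300 + 0.00019 = 0.33721.
So 1 − D = 0.66279, i.e. 0.663 to 3 decimal places.

0.663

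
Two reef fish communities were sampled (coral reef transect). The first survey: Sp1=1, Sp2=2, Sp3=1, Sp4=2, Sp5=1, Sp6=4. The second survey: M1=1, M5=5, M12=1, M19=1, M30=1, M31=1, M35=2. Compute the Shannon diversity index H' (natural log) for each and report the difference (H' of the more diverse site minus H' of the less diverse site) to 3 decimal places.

The first survey: N=11, proportions 0.09091, 0.18182, 0.09091, 0.18182, 0.09091, 0.36364, giving H' = 1.64173 (working shown to 5 dp, full precision carried).
The second survey: N=12, proportions 0.08333, 0.41667, 0.08333, 0.08333, 0.08333, 0.08333, 0.16667, giving H' = 1.69878.
Difference = |1.64173 − 1.69878| = 0.05705, i.e. 0.057 to 3 decimal places.

0.057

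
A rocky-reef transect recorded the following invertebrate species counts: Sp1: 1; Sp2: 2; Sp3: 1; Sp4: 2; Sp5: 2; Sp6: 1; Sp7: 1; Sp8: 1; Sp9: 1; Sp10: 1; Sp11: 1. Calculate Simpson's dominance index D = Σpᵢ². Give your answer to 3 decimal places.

0.102

Total N = 1+2+1+2+2+1+1+1+1+1+1 = 14, so the proportions are 0.07143, 0.14286, 0.07143, 0.14286, 0.14286, 0.07143, 0.07143, 0.07143, 0.07143, 0.07143, 0.07143 (working shown to 5 dp, full precision carried).
D = 0.07143² + 0.14286² + 0.07143² + 0.14286² + 0.14286² + 0.07143² + 0.07143² + 0.07143² + 0.07143² + 0.07143² + 0.07143² = 0.00510 + 0.02041 + 0.00510 + 0.02041 + 0.02041 + 0.00510 + 0.00510 + 0.00510 + 0.00510 + 0.00510 + 0.00510 = 0.10204.
To 3 decimal places, D = 0.102.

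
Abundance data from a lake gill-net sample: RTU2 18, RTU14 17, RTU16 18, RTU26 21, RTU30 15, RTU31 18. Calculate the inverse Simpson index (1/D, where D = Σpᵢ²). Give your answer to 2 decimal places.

Total N = 18+17+18+21+15+18 = 107, so the proportions are 0.168224, 0.158879, 0.168224, 0.196262, 0.140187, 0.168224 (working shown to 6 dp, full precision carried).
D = 0.168224² + 0.158879² + 0.168224² + 0.196262² + 0.140187² + 0.168224² = 0.028299 + 0.025242 + 0.028299 + 0.038519 + 0.019652 + 0.028299 = 0.168312.
So 1/D = 5.9414, i.e. 5.94 to 2 decimal places.

5.94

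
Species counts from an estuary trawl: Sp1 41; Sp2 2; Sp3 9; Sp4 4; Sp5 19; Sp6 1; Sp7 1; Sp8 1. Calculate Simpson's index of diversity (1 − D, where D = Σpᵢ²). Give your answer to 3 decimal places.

Total N = 41+2+9+4+19+1+1+1 = 78, so the proportions are 0.52564, 0.02564, 0.11538, 0.05128, 0.24359, 0.01282, 0.01282, 0.01282 (working shown to 5 dp, full precision carried).
D = 0.52564² + 0.02564² + 0.11538² + 0.05128² + 0.24359² + 0.01282² + 0.01282² + 0.01282² = 0.27630 + 0.00066 + 0.01331 + 0.00263 + 0.05934 + 0.00016 + 0.00016 + 0.00016 = 0.35273.
So 1 − D = 0.64727, i.e. 0.647 to 3 decimal places.

0.647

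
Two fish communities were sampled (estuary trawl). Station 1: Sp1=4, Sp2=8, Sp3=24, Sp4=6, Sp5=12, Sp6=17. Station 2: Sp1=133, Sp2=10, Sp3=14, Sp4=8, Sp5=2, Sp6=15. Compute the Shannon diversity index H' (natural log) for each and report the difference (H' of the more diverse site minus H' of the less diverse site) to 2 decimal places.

0.65

Station 1: N=71, proportions 0.05634, 0.11268, 0.33803, 0.08451, 0.16901, 0.23944, giving H' = 1.62623 (working shown to 5 dp, full precision carried).
Station 2: N=182, proportions 0.73077, 0.05495, 0.07692, 0.04396, 0.01099, 0.08242, giving H' = 0.97856.
Difference = |1.62623 − 0.97856| = 0.64767, i.e. 0.65 to 2 decimal places.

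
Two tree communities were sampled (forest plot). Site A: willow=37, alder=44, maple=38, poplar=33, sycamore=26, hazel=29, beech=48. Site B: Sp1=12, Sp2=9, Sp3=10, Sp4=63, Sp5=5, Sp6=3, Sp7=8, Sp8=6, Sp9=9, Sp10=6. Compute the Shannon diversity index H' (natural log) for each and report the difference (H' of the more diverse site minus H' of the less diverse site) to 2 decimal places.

0.13

Site A: N=255, proportions 0.1451, 0.1725, 0.149, 0.1294, 0.102, 0.1137, 0.1882, giving H' = 1.9260 (working shown to 4 dp, full precision carried).
Site B: N=131, proportions 0.0916, 0.0687, 0.0763, 0.4809, 0.0382, 0.0229, 0.0611, 0.0458, 0.0687, 0.0458, giving H' = 1.7997.
Difference = |1.9260 − 1.7997| = 0.1263, i.e. 0.13 to 2 decimal places.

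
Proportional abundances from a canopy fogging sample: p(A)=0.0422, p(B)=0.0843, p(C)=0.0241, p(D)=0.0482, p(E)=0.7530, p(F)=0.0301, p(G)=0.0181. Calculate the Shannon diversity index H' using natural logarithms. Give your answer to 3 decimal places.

0.970

Each pᵢ ln pᵢ term (working shown to 5 dp, full precision carried): 0.0422×(-3.16534)=-0.13358, 0.0843×(-2.47337)=-0.20851, 0.0241×(-3.72554)=-0.08979, 0.0482×(-3.03240)=-0.14616, 0.753×(-0.28369)=-0.21362, 0.0301×(-3.50323)=-0.10545, 0.0181×(-4.01184)=-0.07261.
Sum = -0.96971, so H' = 0.970.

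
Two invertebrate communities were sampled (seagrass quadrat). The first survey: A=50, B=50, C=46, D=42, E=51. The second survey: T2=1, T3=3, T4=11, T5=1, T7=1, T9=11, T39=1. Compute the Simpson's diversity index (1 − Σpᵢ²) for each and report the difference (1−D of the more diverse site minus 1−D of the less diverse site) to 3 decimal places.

0.102

The first survey: N=239, proportions 0.20921, 0.20921, 0.19247, 0.17573, 0.21339, giving 1−D = 0.79901 (working shown to 5 dp, full precision carried).
The second survey: N=29, proportions 0.03448, 0.10345, 0.37931, 0.03448, 0.03448, 0.37931, 0.03448, giving 1−D = 0.69679.
Difference = |0.79901 − 0.69679| = 0.10222, i.e. 0.102 to 3 decimal places.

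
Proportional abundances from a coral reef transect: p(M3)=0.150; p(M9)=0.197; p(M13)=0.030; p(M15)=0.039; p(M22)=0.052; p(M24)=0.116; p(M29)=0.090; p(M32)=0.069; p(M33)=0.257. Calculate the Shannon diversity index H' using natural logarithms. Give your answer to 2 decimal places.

1.99

Each pᵢ ln pᵢ term (working shown to 4 dp, full precision carried): 0.15×(-1.8971)=-0.2846, 0.197×(-1.6246)=-0.3200, 0.03×(-3.5066)=-0.1052, 0.039×(-3.2442)=-0.1265, 0.052×(-2.9565)=-0.1537, 0.116×(-2.1542)=-0.2499, 0.09×(-2.4079)=-0.2167, 0.069×(-2.6736)=-0.1845, 0.257×(-1.3587)=-0.3492.
Sum = -1.9903, so H' = 1.99.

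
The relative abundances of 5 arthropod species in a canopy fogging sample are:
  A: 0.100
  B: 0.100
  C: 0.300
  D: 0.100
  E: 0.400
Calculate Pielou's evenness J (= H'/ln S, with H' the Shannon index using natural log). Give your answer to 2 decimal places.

0.88

H' = −Σ pᵢ ln pᵢ = −((-0.2303) + (-0.2303) + (-0.3612) + (-0.2303) + (-0.3665)) = 1.4185 (working shown to 4 dp, full precision carried).
With S = 5 species, ln S = 1.6094, so J = 1.4185/1.6094 = 0.8814, i.e. 0.88 to 2 decimal places.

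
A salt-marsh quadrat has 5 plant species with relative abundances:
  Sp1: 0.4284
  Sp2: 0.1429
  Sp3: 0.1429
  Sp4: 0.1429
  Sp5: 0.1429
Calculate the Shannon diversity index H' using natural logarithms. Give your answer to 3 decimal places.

1.475

Each pᵢ ln pᵢ term (working shown to 5 dp, full precision carried): 0.4284×(-0.84770)=-0.36315, 0.1429×(-1.94561)=-0.27803, 0.1429×(-1.94561)=-0.27803, 0.1429×(-1.94561)=-0.27803, 0.1429×(-1.94561)=-0.27803.
Sum = -1.47526, so H' = 1.475.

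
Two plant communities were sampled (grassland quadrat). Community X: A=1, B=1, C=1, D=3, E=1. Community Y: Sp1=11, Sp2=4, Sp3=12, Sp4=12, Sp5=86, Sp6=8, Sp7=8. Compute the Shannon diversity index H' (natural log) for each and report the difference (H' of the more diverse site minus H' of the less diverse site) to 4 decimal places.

0.1285

Community X: N=7, proportions 0.1428571, 0.1428571, 0.1428571, 0.4285714, 0.1428571, giving H' = 1.4750763 (working shown to 7 dp, full precision carried).
Community Y: N=141, proportions 0.0780142, 0.0283688, 0.0851064, 0.0851064, 0.6099291, 0.0567376, 0.0567376, giving H' = 1.3465988.
Difference = |1.4750763 − 1.3465988| = 0.1284775, i.e. 0.1285 to 4 decimal places.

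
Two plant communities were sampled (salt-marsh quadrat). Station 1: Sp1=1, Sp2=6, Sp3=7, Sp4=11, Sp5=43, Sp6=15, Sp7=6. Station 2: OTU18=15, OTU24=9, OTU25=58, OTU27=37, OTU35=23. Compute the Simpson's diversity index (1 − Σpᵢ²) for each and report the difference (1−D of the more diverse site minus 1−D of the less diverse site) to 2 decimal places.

Station 1: N=89, proportions 0.0112, 0.0674, 0.0787, 0.1236, 0.4831, 0.1685, 0.0674, giving 1−D = 0.7075 (working shown to 4 dp, full precision carried).
Station 2: N=142, proportions 0.1056, 0.0634, 0.4085, 0.2606, 0.162, giving 1−D = 0.7239.
Difference = |0.7075 − 0.7239| = 0.0164, i.e. 0.02 to 2 decimal places.

0.02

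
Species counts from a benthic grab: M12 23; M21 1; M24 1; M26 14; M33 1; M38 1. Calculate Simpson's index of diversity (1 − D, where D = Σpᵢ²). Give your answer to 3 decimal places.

0.566

Total N = 23+1+1+14+1+1 = 41, so the proportions are 0.56098, 0.02439, 0.02439, 0.34146, 0.02439, 0.02439 (working shown to 5 dp, full precision carried).
D = 0.56098² + 0.02439² + 0.02439² + 0.34146² + 0.02439² + 0.02439² = 0.31469 + 0.00059 + 0.00059 + 0.11660 + 0.00059 + 0.00059 = 0.43367.
So 1 − D = 0.56633, i.e. 0.566 to 3 decimal places.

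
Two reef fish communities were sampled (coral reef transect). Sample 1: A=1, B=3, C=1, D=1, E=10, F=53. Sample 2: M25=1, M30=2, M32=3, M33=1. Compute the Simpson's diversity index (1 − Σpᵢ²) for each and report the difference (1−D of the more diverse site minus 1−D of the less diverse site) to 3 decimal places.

Sample 1: N=69, proportions 0.01449275, 0.04347826, 0.01449275, 0.01449275, 0.14492754, 0.76811594, giving 1−D = 0.38647343 (working shown to 8 dp, full precision carried).
Sample 2: N=7, proportions 0.14285714, 0.28571429, 0.42857143, 0.14285714, giving 1−D = 0.69387755.
Difference = |0.38647343 − 0.69387755| = 0.30740412, i.e. 0.307 to 3 decimal places.

0.307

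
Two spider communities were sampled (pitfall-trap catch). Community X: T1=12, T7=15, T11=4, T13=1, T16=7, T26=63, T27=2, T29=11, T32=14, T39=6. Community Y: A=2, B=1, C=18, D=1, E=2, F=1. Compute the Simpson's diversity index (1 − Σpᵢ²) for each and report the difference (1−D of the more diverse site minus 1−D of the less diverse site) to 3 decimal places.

0.275

Community X: N=135, proportions 0.08889, 0.11111, 0.02963, 0.00741, 0.05185, 0.46667, 0.01481, 0.08148, 0.1037, 0.04444, giving 1−D = 0.73877 (working shown to 5 dp, full precision carried).
Community Y: N=25, proportions 0.08, 0.04, 0.72, 0.04, 0.08, 0.04, giving 1−D = 0.46400.
Difference = |0.73877 − 0.46400| = 0.27477, i.e. 0.275 to 3 decimal places.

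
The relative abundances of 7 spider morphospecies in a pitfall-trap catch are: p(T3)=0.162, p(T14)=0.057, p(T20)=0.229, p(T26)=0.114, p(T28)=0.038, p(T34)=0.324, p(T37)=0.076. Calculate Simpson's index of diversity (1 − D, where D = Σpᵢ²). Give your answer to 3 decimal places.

D = 0.162² + 0.057² + 0.229² + 0.114² + 0.038² + 0.324² + 0.076² = 0.02624 + 0.00325 + 0.05244 + 0.01300 + 0.00144 + 0.10498 + 0.00578 = 0.20713 (working shown to 5 dp, full precision carried).
So 1 − D = 0.79287, i.e. 0.793 to 3 decimal places.

0.793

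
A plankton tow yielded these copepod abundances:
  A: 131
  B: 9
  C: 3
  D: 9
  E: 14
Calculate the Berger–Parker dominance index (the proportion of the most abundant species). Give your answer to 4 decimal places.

0.7892

Total N = 131+9+3+9+14 = 166, so the proportions are 0.789157, 0.054217, 0.018072, 0.054217, 0.084337 (working shown to 6 dp, full precision carried).
The largest proportion is 0.789157, i.e. d = 0.7892 to 4 decimal places.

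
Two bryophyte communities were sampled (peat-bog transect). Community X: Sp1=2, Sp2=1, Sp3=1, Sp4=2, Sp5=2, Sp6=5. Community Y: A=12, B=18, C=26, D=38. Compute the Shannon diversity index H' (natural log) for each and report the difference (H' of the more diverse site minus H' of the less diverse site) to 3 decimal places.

Community X: N=13, proportions 0.15385, 0.07692, 0.07692, 0.15385, 0.15385, 0.38462, giving H' = 1.62602 (working shown to 5 dp, full precision carried).
Community Y: N=94, proportions 0.12766, 0.19149, 0.2766, 0.40426, giving H' = 1.30091.
Difference = |1.62602 − 1.30091| = 0.32511, i.e. 0.325 to 3 decimal places.

0.325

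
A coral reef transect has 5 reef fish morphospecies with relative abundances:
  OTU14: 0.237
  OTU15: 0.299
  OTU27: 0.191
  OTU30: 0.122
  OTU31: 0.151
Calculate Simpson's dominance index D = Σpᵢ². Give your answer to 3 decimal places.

0.220

D = 0.237² + 0.299² + 0.191² + 0.122² + 0.151² = 0.05617 + 0.08940 + 0.03648 + 0.01488 + 0.02280 = 0.21974 (working shown to 5 dp, full precision carried).
To 3 decimal places, D = 0.220.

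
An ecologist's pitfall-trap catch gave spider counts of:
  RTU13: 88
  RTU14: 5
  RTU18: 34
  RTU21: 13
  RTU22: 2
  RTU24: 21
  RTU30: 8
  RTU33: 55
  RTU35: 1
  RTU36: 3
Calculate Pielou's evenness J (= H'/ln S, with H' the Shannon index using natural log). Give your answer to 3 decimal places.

Total N = 88+5+34+13+2+21+8+55+1+3 = 230, so the proportions are 0.38261, 0.02174, 0.14783, 0.05652, 0.0087, 0.0913, 0.03478, 0.23913, 0.00435, 0.01304 (working shown to 5 dp, full precision carried).
H' = −Σ pᵢ ln pᵢ = −((-0.36759) + (-0.08323) + (-0.28260) + (-0.16239) + (-0.04126) + (-0.21854) + (-0.11682) + (-0.34213) + (-0.02364) + (-0.05660)) = 1.69482.
With S = 10 species, ln S = 2.30259, so J = 1.69482/2.30259 = 0.73605, i.e. 0.736 to 3 decimal places.

0.736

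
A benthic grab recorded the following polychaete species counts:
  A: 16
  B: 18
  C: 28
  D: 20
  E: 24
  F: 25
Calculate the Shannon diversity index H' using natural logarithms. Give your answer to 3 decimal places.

Total N = 16+18+28+20+24+25 = 131, so the proportions are 0.12214, 0.1374, 0.21374, 0.15267, 0.18321, 0.19084 (working shown to 5 dp, full precision carried).
Each pᵢ ln pᵢ term: 0.12214×(-2.10261)=-0.25681, 0.1374×(-1.98483)=-0.27272, 0.21374×(-1.54299)=-0.32980, 0.15267×(-1.87947)=-0.28694, 0.18321×(-1.69714)=-0.31093, 0.19084×(-1.65632)=-0.31609.
Sum = -1.77329, so H' = 1.773.

1.773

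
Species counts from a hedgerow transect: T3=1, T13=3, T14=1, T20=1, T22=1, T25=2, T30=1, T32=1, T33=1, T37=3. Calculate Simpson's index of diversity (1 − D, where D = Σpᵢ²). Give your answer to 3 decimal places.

Total N = 1+3+1+1+1+2+1+1+1+3 = 15, so the proportions are 0.06667, 0.2, 0.06667, 0.06667, 0.06667, 0.13333, 0.06667, 0.06667, 0.06667, 0.2 (working shown to 5 dp, full precision carried).
D = 0.06667² + 0.2² + 0.06667² + 0.06667² + 0.06667² + 0.13333² + 0.06667² + 0.06667² + 0.06667² + 0.2² = 0.00444 + 0.04000 + 0.00444 + 0.00444 + 0.00444 + 0.01778 + 0.00444 + 0.00444 + 0.00444 + 0.04000 = 0.12889.
So 1 − D = 0.87111, i.e. 0.871 to 3 decimal places.

0.871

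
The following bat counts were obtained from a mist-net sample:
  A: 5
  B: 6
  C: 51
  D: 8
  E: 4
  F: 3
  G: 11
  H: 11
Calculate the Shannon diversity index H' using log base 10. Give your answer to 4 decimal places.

Total N = 5+6+51+8+4+3+11+11 = 99, so the proportions are 0.050505, 0.060606, 0.515152, 0.080808, 0.040404, 0.030303, 0.111111, 0.111111 (working shown to 6 dp, full precision carried).
Each pᵢ log₁₀ pᵢ term: 0.050505×(-1.296665)=-0.065488, 0.060606×(-1.217484)=-0.073787, 0.515152×(-0.288065)=-0.148397, 0.080808×(-1.092545)=-0.088286, 0.040404×(-1.393575)=-0.056306, 0.030303×(-1.518514)=-0.046016, 0.111111×(-0.954243)=-0.106027, 0.111111×(-0.954243)=-0.106027.
Sum = -0.690334, so H' = 0.6903.

0.6903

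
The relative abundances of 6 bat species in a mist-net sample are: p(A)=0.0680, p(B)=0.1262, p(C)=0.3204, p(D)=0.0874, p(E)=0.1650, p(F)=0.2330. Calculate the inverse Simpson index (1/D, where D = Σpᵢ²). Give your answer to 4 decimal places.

4.7090

D = 0.068² + 0.1262² + 0.3204² + 0.0874² + 0.165² + 0.233² = 0.00462400 + 0.01592644 + 0.10265616 + 0.00763876 + 0.02722500 + 0.05428900 = 0.21235936 (working shown to 8 dp, full precision carried).
So 1/D = 4.708999, i.e. 4.7090 to 4 decimal places.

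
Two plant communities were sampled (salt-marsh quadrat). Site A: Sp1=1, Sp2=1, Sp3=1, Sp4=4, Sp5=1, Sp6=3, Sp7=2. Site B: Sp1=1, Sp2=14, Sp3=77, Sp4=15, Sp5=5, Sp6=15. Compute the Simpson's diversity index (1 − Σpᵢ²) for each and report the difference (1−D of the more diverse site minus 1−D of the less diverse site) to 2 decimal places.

0.21

Site A: N=13, proportions 0.0769, 0.0769, 0.0769, 0.3077, 0.0769, 0.2308, 0.1538, giving 1−D = 0.8047 (working shown to 4 dp, full precision carried).
Site B: N=127, proportions 0.0079, 0.1102, 0.6063, 0.1181, 0.0394, 0.1181, giving 1−D = 0.5907.
Difference = |0.8047 − 0.5907| = 0.2140, i.e. 0.21 to 2 decimal places.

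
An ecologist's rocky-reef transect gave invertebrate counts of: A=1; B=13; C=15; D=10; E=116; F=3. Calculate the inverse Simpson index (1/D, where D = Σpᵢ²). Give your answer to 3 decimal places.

1.788

Total N = 1+13+15+10+116+3 = 158, so the proportions are 0.006329, 0.082278, 0.094937, 0.063291, 0.734177, 0.018987 (working shown to 6 dp, full precision carried).
D = 0.006329² + 0.082278² + 0.094937² + 0.063291² + 0.734177² + 0.018987² = 0.000040 + 0.006770 + 0.009013 + 0.004006 + 0.539016 + 0.000361 = 0.559205.
So 1/D = 1.78825, i.e. 1.788 to 3 decimal places.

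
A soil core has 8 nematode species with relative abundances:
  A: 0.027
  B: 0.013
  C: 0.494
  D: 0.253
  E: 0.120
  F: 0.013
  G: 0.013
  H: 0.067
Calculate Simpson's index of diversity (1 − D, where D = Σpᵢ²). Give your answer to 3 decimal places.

D = 0.027² + 0.013² + 0.494² + 0.253² + 0.12² + 0.013² + 0.013² + 0.067² = 0.00073 + 0.00017 + 0.24404 + 0.06401 + 0.01440 + 0.00017 + 0.00017 + 0.00449 = 0.32817 (working shown to 5 dp, full precision carried).
So 1 − D = 0.67183, i.e. 0.672 to 3 decimal places.

0.672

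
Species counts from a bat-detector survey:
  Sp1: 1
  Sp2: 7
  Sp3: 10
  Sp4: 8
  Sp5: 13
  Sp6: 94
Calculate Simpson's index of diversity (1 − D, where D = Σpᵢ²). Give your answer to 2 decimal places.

Total N = 1+7+10+8+13+94 = 133, so the proportions are 0.0075, 0.0526, 0.0752, 0.0602, 0.0977, 0.7068 (working shown to 4 dp, full precision carried).
D = 0.0075² + 0.0526² + 0.0752² + 0.0602² + 0.0977² + 0.7068² = 0.0001 + 0.0028 + 0.0057 + 0.0036 + 0.0096 + 0.4995 = 0.5212.
So 1 − D = 0.4788, i.e. 0.48 to 2 decimal places.

0.48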